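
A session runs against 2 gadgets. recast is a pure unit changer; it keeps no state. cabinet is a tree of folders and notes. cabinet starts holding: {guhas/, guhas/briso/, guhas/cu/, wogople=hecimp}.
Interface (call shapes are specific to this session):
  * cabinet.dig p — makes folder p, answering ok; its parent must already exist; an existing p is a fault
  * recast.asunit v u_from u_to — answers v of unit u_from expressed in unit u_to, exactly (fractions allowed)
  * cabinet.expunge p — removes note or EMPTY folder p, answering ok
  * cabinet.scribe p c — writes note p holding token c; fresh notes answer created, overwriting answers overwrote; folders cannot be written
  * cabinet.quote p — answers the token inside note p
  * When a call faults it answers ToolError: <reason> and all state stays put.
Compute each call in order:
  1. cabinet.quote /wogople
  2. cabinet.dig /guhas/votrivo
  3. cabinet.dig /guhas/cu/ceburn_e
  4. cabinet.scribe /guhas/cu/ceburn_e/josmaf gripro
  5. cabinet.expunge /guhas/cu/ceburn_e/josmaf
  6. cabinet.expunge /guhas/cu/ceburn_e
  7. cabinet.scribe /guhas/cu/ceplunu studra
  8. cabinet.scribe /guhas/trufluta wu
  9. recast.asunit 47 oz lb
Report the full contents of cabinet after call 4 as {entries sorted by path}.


[in] cabinet.quote p: /wogople
[out] hecimp
[in] cabinet.dig p: /guhas/votrivo
[out] ok
[in] cabinet.dig p: /guhas/cu/ceburn_e
[out] ok
[in] cabinet.scribe p: /guhas/cu/ceburn_e/josmaf c: gripro
[out] created
[in] cabinet.expunge p: /guhas/cu/ceburn_e/josmaf
[out] ok
[in] cabinet.expunge p: /guhas/cu/ceburn_e
[out] ok
[in] cabinet.scribe p: /guhas/cu/ceplunu c: studra
[out] created
[in] cabinet.scribe p: /guhas/trufluta c: wu
[out] created
[in] recast.asunit v: 47 u_from: oz u_to: lb
[out] 47/16

Answer: {guhas/, guhas/briso/, guhas/cu/, guhas/cu/ceburn_e/, guhas/cu/ceburn_e/josmaf=gripro, guhas/votrivo/, wogople=hecimp}


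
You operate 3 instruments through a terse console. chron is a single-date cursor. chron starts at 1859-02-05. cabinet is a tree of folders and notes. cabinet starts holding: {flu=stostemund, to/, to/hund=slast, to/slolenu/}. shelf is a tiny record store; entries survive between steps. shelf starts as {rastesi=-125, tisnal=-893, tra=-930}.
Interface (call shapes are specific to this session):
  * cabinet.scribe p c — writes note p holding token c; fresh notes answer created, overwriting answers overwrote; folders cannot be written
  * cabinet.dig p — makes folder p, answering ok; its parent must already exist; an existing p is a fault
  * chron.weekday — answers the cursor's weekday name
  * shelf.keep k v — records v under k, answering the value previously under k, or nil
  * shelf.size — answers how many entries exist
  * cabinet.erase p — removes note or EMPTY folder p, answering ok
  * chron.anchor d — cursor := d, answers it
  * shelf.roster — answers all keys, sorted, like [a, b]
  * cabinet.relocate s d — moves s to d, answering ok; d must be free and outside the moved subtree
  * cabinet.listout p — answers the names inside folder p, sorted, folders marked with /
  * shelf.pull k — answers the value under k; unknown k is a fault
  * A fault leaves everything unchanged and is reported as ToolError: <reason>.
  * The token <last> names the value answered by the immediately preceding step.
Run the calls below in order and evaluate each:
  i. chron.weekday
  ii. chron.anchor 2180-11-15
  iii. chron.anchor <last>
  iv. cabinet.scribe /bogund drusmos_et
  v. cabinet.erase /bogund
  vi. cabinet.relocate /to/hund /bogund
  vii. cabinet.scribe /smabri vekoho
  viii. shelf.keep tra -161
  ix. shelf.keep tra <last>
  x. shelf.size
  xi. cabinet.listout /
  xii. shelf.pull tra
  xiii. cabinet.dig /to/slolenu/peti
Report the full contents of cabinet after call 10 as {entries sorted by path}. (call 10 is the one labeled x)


Answer: {bogund=slast, flu=stostemund, smabri=vekoho, to/, to/slolenu/}

Derivation:
CALL chron.weekday[]
RET  Saturday
CALL chron.anchor[d='2180-11-15']
RET  2180-11-15
CALL chron.anchor[d='<last>']
RET  2180-11-15
CALL cabinet.scribe[p='/bogund'; c='drusmos_et']
RET  created
CALL cabinet.erase[p='/bogund']
RET  ok
CALL cabinet.relocate[s='/to/hund'; d='/bogund']
RET  ok
CALL cabinet.scribe[p='/smabri'; c='vekoho']
RET  created
CALL shelf.keep[k='tra'; v='-161']
RET  -930
CALL shelf.keep[k='tra'; v='<last>']
RET  -161
CALL shelf.size[]
RET  3
CALL cabinet.listout[p='/']
RET  [bogund, flu, smabri, to/]
CALL shelf.pull[k='tra']
RET  -930
CALL cabinet.dig[p='/to/slolenu/peti']
RET  ok


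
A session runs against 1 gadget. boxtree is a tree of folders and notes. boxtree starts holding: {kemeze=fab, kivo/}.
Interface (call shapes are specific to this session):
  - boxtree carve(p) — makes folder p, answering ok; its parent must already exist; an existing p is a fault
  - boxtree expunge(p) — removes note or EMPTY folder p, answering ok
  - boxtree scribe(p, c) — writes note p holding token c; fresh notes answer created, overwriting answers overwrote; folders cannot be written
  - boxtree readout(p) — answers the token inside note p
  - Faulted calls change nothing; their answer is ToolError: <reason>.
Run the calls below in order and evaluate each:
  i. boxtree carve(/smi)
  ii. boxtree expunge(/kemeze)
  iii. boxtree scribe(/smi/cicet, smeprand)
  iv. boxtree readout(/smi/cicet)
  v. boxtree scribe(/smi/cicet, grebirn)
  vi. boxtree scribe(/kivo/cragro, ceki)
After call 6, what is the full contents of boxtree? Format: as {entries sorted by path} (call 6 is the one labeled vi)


>> boxtree carve(p→/smi)
<< ok
>> boxtree expunge(p→/kemeze)
<< ok
>> boxtree scribe(p→/smi/cicet, c→smeprand)
<< created
>> boxtree readout(p→/smi/cicet)
<< smeprand
>> boxtree scribe(p→/smi/cicet, c→grebirn)
<< overwrote
>> boxtree scribe(p→/kivo/cragro, c→ceki)
<< created

Answer: {kivo/, kivo/cragro=ceki, smi/, smi/cicet=grebirn}


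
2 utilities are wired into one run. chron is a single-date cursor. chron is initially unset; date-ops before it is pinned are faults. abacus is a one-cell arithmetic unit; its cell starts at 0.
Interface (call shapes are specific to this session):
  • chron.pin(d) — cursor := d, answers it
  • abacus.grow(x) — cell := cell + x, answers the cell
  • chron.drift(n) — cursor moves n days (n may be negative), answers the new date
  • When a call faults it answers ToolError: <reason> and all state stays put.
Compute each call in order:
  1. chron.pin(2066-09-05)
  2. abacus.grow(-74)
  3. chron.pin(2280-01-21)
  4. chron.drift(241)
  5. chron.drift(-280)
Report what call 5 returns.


==> pin(d='2066-09-05')
<== 2066-09-05
==> grow(x='-74')
<== -74
==> pin(d='2280-01-21')
<== 2280-01-21
==> drift(n='241')
<== 2280-09-18
==> drift(n='-280')
<== 2279-12-13

Answer: 2279-12-13


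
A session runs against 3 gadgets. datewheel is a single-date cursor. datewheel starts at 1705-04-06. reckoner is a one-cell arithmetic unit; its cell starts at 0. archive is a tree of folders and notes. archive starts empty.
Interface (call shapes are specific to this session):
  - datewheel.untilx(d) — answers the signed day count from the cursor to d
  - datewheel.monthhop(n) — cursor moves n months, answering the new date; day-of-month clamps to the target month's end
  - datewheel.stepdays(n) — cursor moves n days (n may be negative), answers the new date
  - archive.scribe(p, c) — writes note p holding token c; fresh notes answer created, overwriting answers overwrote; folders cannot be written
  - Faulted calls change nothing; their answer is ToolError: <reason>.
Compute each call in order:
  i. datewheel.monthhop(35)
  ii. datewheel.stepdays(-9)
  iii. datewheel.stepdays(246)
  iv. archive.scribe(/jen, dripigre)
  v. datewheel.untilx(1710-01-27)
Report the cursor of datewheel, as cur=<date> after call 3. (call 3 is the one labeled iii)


$ monthhop 35
= 1708-03-06
$ stepdays -9
= 1708-02-26
$ stepdays 246
= 1708-10-29
$ scribe /jen dripigre
= created
$ untilx 1710-01-27
= 455

Answer: cur=1708-10-29


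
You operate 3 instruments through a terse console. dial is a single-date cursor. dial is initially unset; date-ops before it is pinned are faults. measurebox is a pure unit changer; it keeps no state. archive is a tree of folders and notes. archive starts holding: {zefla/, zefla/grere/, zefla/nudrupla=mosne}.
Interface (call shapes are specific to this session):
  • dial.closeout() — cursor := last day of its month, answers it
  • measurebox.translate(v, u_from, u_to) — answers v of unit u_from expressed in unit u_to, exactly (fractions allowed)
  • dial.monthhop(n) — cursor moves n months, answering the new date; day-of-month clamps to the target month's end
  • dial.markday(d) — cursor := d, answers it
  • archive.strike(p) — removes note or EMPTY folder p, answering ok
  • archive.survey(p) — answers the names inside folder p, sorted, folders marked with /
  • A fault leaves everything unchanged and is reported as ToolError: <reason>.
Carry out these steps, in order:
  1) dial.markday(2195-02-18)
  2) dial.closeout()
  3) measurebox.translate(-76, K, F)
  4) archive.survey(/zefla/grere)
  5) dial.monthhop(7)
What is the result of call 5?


Answer: 2195-09-28

Derivation:
// 1. dial.markday(d=2195-02-18) -> 2195-02-18
// 2. dial.closeout() -> 2195-02-28
// 3. measurebox.translate(v=-76, u_from=K, u_to=F) -> -59647/100
// 4. archive.survey(p=/zefla/grere) -> []
// 5. dial.monthhop(n=7) -> 2195-09-28


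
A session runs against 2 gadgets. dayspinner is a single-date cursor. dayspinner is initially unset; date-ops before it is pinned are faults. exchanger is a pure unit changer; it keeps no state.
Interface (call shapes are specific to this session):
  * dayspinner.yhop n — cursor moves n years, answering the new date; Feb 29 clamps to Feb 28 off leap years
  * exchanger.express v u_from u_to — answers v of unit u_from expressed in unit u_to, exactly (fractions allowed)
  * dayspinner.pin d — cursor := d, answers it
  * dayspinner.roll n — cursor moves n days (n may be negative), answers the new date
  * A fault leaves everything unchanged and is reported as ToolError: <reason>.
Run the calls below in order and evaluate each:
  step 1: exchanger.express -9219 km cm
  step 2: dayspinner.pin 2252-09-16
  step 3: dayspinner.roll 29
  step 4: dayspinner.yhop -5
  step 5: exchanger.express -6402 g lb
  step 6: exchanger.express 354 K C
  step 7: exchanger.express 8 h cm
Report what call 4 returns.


Act: exchanger.express[v→-9219; u_from→km; u_to→cm]
Obs: -921900000
Act: dayspinner.pin[d→2252-09-16]
Obs: 2252-09-16
Act: dayspinner.roll[n→29]
Obs: 2252-10-15
Act: dayspinner.yhop[n→-5]
Obs: 2247-10-15
Act: exchanger.express[v→-6402; u_from→g; u_to→lb]
Obs: -600000/42511
Act: exchanger.express[v→354; u_from→K; u_to→C]
Obs: 1617/20
Act: exchanger.express[v→8; u_from→h; u_to→cm]
Obs: ToolError: incompatible units

Answer: 2247-10-15


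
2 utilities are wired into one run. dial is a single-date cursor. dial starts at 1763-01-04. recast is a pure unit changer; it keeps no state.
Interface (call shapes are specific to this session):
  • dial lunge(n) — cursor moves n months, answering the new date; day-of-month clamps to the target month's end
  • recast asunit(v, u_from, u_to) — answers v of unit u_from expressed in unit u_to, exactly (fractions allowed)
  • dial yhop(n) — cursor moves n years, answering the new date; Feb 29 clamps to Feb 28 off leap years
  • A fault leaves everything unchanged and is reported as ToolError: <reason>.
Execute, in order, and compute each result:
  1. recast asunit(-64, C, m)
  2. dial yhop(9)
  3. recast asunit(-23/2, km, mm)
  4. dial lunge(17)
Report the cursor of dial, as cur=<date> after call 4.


CALL recast asunit[-64; C; m]
RET  ToolError: incompatible units
CALL dial yhop[9]
RET  1772-01-04
CALL recast asunit[-23/2; km; mm]
RET  -11500000
CALL dial lunge[17]
RET  1773-06-04

Answer: cur=1773-06-04


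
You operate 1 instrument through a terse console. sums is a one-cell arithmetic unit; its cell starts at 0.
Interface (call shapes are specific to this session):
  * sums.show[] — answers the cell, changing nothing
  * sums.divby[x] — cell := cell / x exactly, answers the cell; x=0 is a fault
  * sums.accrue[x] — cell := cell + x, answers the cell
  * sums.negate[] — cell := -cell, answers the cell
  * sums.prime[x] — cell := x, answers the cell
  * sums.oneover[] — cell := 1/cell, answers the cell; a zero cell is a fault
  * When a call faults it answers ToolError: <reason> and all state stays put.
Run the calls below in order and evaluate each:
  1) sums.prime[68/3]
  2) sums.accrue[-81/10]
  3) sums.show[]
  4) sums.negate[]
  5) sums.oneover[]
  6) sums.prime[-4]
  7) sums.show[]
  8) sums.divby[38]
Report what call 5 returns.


Answer: -30/437

Derivation:
> sums.prime x: 68/3
:: 68/3
> sums.accrue x: -81/10
:: 437/30
> sums.show
:: 437/30
> sums.negate
:: -437/30
> sums.oneover
:: -30/437
> sums.prime x: -4
:: -4
> sums.show
:: -4
> sums.divby x: 38
:: -2/19


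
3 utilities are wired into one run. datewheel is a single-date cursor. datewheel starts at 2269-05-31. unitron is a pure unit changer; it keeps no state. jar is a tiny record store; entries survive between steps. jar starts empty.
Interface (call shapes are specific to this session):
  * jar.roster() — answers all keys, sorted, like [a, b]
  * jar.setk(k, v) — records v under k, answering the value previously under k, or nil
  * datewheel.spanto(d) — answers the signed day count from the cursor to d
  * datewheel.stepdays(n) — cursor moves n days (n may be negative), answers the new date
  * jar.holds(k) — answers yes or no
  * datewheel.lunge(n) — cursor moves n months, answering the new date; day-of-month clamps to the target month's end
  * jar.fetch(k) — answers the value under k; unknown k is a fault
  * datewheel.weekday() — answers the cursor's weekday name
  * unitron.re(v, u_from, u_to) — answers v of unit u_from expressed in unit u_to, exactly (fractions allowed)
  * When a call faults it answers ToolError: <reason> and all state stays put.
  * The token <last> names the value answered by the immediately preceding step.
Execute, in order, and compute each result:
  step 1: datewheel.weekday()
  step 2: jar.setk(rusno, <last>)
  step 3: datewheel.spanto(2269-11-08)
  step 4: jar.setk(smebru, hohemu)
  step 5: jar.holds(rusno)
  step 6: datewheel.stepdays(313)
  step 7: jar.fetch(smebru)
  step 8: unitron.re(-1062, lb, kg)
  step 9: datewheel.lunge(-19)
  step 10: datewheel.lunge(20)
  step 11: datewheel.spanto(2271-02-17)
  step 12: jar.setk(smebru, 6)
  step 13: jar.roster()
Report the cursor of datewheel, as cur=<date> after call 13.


Act: datewheel.weekday[]
Obs: Monday
Act: jar.setk[k→rusno; v→<last>]
Obs: nil
Act: datewheel.spanto[d→2269-11-08]
Obs: 161
Act: jar.setk[k→smebru; v→hohemu]
Obs: nil
Act: jar.holds[k→rusno]
Obs: yes
Act: datewheel.stepdays[n→313]
Obs: 2270-04-09
Act: jar.fetch[k→smebru]
Obs: hohemu
Act: unitron.re[v→-1062; u_from→lb; u_to→kg]
Obs: -24085754847/50000000
Act: datewheel.lunge[n→-19]
Obs: 2268-09-09
Act: datewheel.lunge[n→20]
Obs: 2270-05-09
Act: datewheel.spanto[d→2271-02-17]
Obs: 284
Act: jar.setk[k→smebru; v→6]
Obs: hohemu
Act: jar.roster[]
Obs: [rusno, smebru]

Answer: cur=2270-05-09


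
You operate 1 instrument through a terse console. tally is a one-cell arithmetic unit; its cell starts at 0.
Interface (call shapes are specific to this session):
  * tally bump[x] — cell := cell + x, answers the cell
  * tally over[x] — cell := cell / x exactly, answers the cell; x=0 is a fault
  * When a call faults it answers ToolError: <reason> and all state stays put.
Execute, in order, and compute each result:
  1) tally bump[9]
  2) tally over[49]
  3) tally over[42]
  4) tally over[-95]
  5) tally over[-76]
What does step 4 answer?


// 1. tally bump(9) ~> 9
// 2. tally over(49) ~> 9/49
// 3. tally over(42) ~> 3/686
// 4. tally over(-95) ~> -3/65170
// 5. tally over(-76) ~> 3/4952920

Answer: -3/65170


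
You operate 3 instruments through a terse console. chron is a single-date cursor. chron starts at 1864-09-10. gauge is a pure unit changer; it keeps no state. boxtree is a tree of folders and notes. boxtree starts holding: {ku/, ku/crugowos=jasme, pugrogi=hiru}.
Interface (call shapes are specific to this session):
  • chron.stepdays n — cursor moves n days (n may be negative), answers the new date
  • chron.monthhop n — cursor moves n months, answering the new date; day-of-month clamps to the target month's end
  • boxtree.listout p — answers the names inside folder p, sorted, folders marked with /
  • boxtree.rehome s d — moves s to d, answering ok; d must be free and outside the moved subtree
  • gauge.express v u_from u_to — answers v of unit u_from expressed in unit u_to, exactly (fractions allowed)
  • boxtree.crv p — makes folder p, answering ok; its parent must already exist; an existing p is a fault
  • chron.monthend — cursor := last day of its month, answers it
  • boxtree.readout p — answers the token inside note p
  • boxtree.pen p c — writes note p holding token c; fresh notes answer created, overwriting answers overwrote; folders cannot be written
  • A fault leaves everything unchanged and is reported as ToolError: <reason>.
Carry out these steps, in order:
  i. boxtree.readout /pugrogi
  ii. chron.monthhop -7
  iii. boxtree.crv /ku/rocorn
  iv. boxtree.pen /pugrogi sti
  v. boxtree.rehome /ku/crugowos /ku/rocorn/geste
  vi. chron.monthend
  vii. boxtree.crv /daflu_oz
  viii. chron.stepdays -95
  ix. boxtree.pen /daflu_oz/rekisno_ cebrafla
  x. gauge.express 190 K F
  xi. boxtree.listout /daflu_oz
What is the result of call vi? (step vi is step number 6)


! 1. boxtree.readout(p→/pugrogi) -> hiru
! 2. chron.monthhop(n→-7) -> 1864-02-10
! 3. boxtree.crv(p→/ku/rocorn) -> ok
! 4. boxtree.pen(p→/pugrogi, c→sti) -> overwrote
! 5. boxtree.rehome(s→/ku/crugowos, d→/ku/rocorn/geste) -> ok
! 6. chron.monthend() -> 1864-02-29
! 7. boxtree.crv(p→/daflu_oz) -> ok
! 8. chron.stepdays(n→-95) -> 1863-11-26
! 9. boxtree.pen(p→/daflu_oz/rekisno_, c→cebrafla) -> created
! 10. gauge.express(v→190, u_from→K, u_to→F) -> -11767/100
! 11. boxtree.listout(p→/daflu_oz) -> [rekisno_]

Answer: 1864-02-29


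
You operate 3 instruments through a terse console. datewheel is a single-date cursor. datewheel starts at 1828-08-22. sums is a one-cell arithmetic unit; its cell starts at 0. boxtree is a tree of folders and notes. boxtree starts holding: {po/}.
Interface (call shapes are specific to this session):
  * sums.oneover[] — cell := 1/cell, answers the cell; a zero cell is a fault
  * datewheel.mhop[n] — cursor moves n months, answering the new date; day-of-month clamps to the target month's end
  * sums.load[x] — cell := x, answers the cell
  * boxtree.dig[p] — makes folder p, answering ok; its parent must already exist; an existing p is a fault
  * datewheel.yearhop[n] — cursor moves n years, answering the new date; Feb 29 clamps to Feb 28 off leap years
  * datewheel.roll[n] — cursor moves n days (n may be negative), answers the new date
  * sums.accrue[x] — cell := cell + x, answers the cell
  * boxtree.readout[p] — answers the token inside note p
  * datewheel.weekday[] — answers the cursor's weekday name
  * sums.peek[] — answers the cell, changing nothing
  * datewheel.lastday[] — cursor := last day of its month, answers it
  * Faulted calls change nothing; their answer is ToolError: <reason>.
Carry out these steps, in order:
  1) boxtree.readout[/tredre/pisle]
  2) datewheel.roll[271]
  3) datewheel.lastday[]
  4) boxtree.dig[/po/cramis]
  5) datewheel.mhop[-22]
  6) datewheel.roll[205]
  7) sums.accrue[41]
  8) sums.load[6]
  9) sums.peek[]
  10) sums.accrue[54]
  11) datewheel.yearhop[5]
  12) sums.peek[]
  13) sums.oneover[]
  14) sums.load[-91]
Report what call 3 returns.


Answer: 1829-05-31

Derivation:
# boxtree.readout(p: /tredre/pisle) -> ToolError: not found
# datewheel.roll(n: 271) -> 1829-05-20
# datewheel.lastday() -> 1829-05-31
# boxtree.dig(p: /po/cramis) -> ok
# datewheel.mhop(n: -22) -> 1827-07-31
# datewheel.roll(n: 205) -> 1828-02-21
# sums.accrue(x: 41) -> 41
# sums.load(x: 6) -> 6
# sums.peek() -> 6
# sums.accrue(x: 54) -> 60
# datewheel.yearhop(n: 5) -> 1833-02-21
# sums.peek() -> 60
# sums.oneover() -> 1/60
# sums.load(x: -91) -> -91


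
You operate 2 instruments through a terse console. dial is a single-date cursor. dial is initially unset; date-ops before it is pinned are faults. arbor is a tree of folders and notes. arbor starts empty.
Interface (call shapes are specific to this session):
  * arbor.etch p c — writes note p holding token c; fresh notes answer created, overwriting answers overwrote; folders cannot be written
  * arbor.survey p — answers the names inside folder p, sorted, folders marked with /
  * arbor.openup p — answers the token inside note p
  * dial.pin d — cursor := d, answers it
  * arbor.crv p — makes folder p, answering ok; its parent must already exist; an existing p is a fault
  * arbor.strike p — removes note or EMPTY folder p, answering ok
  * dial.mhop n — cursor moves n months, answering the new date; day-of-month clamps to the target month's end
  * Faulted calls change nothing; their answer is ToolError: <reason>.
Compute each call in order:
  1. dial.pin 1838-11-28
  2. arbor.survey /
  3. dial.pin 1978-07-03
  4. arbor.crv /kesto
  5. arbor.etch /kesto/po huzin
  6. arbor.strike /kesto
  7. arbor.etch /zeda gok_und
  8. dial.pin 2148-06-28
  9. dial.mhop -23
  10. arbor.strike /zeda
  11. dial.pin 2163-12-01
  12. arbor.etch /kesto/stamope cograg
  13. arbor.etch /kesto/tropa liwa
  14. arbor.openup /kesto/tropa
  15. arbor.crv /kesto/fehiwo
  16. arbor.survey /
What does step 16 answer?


>> dial.pin(d: 1838-11-28)
<< 1838-11-28
>> arbor.survey(p: /)
<< []
>> dial.pin(d: 1978-07-03)
<< 1978-07-03
>> arbor.crv(p: /kesto)
<< ok
>> arbor.etch(p: /kesto/po, c: huzin)
<< created
>> arbor.strike(p: /kesto)
<< ToolError: not empty
>> arbor.etch(p: /zeda, c: gok_und)
<< created
>> dial.pin(d: 2148-06-28)
<< 2148-06-28
>> dial.mhop(n: -23)
<< 2146-07-28
>> arbor.strike(p: /zeda)
<< ok
>> dial.pin(d: 2163-12-01)
<< 2163-12-01
>> arbor.etch(p: /kesto/stamope, c: cograg)
<< created
>> arbor.etch(p: /kesto/tropa, c: liwa)
<< created
>> arbor.openup(p: /kesto/tropa)
<< liwa
>> arbor.crv(p: /kesto/fehiwo)
<< ok
>> arbor.survey(p: /)
<< [kesto/]

Answer: [kesto/]


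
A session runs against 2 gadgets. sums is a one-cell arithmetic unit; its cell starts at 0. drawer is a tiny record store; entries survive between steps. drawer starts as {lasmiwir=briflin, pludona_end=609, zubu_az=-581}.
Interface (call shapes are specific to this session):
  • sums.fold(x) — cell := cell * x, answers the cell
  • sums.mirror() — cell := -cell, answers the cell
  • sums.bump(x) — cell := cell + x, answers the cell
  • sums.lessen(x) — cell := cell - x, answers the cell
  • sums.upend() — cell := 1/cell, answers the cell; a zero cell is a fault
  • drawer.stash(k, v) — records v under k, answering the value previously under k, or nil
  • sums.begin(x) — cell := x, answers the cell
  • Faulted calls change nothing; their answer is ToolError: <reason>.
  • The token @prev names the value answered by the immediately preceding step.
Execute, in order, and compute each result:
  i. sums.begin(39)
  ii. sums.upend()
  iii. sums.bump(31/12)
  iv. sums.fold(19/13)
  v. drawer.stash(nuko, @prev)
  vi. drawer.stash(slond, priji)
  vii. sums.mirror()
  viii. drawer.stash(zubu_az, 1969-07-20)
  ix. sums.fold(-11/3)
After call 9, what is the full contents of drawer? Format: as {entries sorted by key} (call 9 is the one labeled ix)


Answer: {lasmiwir=briflin, nuko=7733/2028, pludona_end=609, slond=priji, zubu_az=1969-07-20}

Derivation:
Step: sums.begin[39]
Result: 39
Step: sums.upend[]
Result: 1/39
Step: sums.bump[31/12]
Result: 407/156
Step: sums.fold[19/13]
Result: 7733/2028
Step: drawer.stash[nuko; @prev]
Result: nil
Step: drawer.stash[slond; priji]
Result: nil
Step: sums.mirror[]
Result: -7733/2028
Step: drawer.stash[zubu_az; 1969-07-20]
Result: -581
Step: sums.fold[-11/3]
Result: 85063/6084


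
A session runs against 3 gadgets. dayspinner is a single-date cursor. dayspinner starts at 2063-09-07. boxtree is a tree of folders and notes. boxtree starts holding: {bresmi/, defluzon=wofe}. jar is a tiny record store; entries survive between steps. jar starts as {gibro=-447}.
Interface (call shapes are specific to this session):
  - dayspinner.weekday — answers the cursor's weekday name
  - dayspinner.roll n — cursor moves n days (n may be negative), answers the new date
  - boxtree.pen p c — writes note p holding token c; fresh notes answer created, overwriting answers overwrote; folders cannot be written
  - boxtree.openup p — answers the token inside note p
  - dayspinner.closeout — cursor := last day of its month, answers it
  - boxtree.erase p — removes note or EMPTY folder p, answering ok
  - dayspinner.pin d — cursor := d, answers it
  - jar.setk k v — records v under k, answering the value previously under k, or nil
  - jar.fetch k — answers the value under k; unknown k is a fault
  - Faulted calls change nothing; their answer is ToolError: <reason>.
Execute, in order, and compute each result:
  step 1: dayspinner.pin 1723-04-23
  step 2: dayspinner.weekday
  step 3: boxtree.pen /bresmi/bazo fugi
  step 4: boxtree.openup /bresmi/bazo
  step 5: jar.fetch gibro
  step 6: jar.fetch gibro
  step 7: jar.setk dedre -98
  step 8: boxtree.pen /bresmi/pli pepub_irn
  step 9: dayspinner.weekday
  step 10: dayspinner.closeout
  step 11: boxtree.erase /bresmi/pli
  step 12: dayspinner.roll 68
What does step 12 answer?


Answer: 1723-07-07

Derivation:
# pin(1723-04-23) : 1723-04-23
# weekday() : Friday
# pen(/bresmi/bazo, fugi) : created
# openup(/bresmi/bazo) : fugi
# fetch(gibro) : -447
# fetch(gibro) : -447
# setk(dedre, -98) : nil
# pen(/bresmi/pli, pepub_irn) : created
# weekday() : Friday
# closeout() : 1723-04-30
# erase(/bresmi/pli) : ok
# roll(68) : 1723-07-07


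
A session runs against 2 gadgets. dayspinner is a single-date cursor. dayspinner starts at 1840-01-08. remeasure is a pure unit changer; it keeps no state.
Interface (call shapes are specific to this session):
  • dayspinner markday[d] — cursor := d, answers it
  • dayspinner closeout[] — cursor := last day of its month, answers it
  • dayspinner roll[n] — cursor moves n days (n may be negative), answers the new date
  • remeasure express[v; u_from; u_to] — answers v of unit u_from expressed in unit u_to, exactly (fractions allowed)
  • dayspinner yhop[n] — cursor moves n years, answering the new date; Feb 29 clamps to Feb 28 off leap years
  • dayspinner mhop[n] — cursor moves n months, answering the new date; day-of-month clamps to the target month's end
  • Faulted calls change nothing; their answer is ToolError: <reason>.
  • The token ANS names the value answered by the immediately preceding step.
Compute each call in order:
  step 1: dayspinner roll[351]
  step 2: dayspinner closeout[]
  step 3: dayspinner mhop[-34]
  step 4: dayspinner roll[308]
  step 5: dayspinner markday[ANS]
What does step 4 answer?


Answer: 1839-01-02

Derivation:
Act: dayspinner roll[n='351']
Obs: 1840-12-24
Act: dayspinner closeout[]
Obs: 1840-12-31
Act: dayspinner mhop[n='-34']
Obs: 1838-02-28
Act: dayspinner roll[n='308']
Obs: 1839-01-02
Act: dayspinner markday[d='ANS']
Obs: 1839-01-02


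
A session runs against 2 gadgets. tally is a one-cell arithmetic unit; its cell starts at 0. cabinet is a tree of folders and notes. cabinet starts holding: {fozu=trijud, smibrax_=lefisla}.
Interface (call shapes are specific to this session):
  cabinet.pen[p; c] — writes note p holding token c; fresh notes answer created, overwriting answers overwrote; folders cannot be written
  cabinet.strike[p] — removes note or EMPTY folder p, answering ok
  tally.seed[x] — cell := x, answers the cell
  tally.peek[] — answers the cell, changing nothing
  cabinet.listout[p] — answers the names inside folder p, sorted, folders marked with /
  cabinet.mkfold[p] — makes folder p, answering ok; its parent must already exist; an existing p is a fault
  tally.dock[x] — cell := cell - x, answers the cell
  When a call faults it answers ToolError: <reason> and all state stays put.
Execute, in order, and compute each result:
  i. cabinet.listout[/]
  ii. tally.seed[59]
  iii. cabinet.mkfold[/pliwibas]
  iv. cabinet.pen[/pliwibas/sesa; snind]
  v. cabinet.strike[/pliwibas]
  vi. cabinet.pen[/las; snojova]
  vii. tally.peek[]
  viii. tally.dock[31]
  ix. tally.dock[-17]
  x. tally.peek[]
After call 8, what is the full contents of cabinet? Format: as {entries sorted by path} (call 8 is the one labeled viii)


# cabinet.listout(p=/) ~> [fozu, smibrax_]
# tally.seed(x=59) ~> 59
# cabinet.mkfold(p=/pliwibas) ~> ok
# cabinet.pen(p=/pliwibas/sesa, c=snind) ~> created
# cabinet.strike(p=/pliwibas) ~> ToolError: not empty
# cabinet.pen(p=/las, c=snojova) ~> created
# tally.peek() ~> 59
# tally.dock(x=31) ~> 28
# tally.dock(x=-17) ~> 45
# tally.peek() ~> 45

Answer: {fozu=trijud, las=snojova, pliwibas/, pliwibas/sesa=snind, smibrax_=lefisla}


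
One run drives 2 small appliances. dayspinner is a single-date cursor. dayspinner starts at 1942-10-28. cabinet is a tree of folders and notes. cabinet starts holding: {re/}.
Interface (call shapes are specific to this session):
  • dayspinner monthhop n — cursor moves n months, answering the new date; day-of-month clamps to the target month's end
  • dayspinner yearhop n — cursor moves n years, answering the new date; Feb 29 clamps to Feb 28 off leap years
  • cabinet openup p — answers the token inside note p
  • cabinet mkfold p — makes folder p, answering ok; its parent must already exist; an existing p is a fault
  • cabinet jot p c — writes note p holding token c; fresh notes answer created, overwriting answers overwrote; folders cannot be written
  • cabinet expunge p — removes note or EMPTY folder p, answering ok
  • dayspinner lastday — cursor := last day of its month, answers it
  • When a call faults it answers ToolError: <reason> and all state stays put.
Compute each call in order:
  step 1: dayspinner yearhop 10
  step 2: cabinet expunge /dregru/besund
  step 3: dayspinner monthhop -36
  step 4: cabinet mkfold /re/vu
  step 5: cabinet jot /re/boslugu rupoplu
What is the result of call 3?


Answer: 1949-10-28

Derivation:
==> dayspinner yearhop(n='10')
<== 1952-10-28
==> cabinet expunge(p='/dregru/besund')
<== ToolError: not found
==> dayspinner monthhop(n='-36')
<== 1949-10-28
==> cabinet mkfold(p='/re/vu')
<== ok
==> cabinet jot(p='/re/boslugu', c='rupoplu')
<== created


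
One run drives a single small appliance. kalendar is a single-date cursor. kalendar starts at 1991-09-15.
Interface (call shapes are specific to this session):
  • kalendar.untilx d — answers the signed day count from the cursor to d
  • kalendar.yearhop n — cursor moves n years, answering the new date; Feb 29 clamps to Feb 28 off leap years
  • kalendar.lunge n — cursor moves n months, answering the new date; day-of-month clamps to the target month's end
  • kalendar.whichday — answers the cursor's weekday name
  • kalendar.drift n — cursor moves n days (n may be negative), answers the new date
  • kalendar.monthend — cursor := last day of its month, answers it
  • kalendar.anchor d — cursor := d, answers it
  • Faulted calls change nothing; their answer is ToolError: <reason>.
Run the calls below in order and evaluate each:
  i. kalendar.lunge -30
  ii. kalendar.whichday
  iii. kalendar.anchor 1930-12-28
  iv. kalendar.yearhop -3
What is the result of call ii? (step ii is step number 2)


Answer: Wednesday

Derivation:
Step: kalendar.lunge[n=-30]
Result: 1989-03-15
Step: kalendar.whichday[]
Result: Wednesday
Step: kalendar.anchor[d=1930-12-28]
Result: 1930-12-28
Step: kalendar.yearhop[n=-3]
Result: 1927-12-28


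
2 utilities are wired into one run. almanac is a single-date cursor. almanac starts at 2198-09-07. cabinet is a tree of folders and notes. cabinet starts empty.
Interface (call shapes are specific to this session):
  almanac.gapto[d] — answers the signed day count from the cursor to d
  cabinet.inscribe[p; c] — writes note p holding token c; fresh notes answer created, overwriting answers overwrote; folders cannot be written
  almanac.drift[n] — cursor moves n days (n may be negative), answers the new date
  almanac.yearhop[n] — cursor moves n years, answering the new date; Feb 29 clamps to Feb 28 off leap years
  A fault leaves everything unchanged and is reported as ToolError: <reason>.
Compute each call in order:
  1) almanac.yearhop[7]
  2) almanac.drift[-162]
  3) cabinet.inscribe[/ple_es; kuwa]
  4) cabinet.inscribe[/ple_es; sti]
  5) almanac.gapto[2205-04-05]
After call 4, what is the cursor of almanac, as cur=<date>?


% almanac.yearhop n=7
  2205-09-07
% almanac.drift n=-162
  2205-03-29
% cabinet.inscribe p=/ple_es c=kuwa
  created
% cabinet.inscribe p=/ple_es c=sti
  overwrote
% almanac.gapto d=2205-04-05
  7

Answer: cur=2205-03-29


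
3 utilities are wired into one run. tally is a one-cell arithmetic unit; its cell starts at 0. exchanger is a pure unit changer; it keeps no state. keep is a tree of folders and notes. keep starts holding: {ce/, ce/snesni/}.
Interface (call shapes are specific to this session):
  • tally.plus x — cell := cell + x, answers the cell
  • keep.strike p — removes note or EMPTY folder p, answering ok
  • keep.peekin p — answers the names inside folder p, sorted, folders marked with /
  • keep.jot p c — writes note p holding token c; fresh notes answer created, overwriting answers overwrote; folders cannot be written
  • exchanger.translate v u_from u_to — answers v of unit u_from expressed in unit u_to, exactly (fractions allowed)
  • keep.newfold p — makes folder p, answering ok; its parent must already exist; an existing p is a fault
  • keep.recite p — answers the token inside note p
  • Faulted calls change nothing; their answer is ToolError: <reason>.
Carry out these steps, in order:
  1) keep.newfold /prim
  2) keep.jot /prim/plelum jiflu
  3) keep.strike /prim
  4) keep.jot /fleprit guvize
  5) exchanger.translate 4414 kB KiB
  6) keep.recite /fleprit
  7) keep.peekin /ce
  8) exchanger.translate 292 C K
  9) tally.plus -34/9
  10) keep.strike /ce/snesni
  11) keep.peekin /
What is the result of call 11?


> newfold p='/prim'
  ok
> jot p='/prim/plelum' c='jiflu'
  created
> strike p='/prim'
  ToolError: not empty
> jot p='/fleprit' c='guvize'
  created
> translate v='4414' u_from='kB' u_to='KiB'
  275875/64
> recite p='/fleprit'
  guvize
> peekin p='/ce'
  [snesni/]
> translate v='292' u_from='C' u_to='K'
  11303/20
> plus x='-34/9'
  -34/9
> strike p='/ce/snesni'
  ok
> peekin p='/'
  [ce/, fleprit, prim/]

Answer: [ce/, fleprit, prim/]


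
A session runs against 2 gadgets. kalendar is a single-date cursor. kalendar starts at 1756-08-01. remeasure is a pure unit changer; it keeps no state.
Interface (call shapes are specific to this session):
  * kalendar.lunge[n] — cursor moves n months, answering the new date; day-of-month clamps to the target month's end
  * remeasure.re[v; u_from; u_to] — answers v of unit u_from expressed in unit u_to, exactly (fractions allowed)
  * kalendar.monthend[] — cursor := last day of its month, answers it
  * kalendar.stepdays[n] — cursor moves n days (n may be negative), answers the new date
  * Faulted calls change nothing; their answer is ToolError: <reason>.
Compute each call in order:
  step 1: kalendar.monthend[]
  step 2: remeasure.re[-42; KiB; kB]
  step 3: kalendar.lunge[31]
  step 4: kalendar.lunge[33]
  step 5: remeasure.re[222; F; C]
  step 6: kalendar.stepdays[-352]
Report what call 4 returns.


Do: kalendar.monthend[]
See: 1756-08-31
Do: remeasure.re[v=-42; u_from=KiB; u_to=kB]
See: -5376/125
Do: kalendar.lunge[n=31]
See: 1759-03-31
Do: kalendar.lunge[n=33]
See: 1761-12-31
Do: remeasure.re[v=222; u_from=F; u_to=C]
See: 950/9
Do: kalendar.stepdays[n=-352]
See: 1761-01-13

Answer: 1761-12-31


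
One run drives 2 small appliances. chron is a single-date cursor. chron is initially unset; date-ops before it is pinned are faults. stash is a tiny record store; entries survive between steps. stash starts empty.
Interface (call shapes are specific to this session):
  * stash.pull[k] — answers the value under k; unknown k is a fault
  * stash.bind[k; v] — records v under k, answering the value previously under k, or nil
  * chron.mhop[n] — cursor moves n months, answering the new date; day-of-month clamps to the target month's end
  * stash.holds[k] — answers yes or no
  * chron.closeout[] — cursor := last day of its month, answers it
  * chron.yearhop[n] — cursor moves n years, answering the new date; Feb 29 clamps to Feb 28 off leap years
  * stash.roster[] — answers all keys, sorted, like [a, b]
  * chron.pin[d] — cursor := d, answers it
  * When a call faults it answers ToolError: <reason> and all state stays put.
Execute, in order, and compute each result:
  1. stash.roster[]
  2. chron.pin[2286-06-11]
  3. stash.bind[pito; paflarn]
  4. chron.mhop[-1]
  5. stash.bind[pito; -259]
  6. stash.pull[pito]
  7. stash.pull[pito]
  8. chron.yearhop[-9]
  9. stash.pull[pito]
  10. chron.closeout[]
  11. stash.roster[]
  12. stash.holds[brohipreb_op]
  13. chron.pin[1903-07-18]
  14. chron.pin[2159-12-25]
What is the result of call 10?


-> roster()
<- []
-> pin(d: 2286-06-11)
<- 2286-06-11
-> bind(k: pito, v: paflarn)
<- nil
-> mhop(n: -1)
<- 2286-05-11
-> bind(k: pito, v: -259)
<- paflarn
-> pull(k: pito)
<- -259
-> pull(k: pito)
<- -259
-> yearhop(n: -9)
<- 2277-05-11
-> pull(k: pito)
<- -259
-> closeout()
<- 2277-05-31
-> roster()
<- [pito]
-> holds(k: brohipreb_op)
<- no
-> pin(d: 1903-07-18)
<- 1903-07-18
-> pin(d: 2159-12-25)
<- 2159-12-25

Answer: 2277-05-31


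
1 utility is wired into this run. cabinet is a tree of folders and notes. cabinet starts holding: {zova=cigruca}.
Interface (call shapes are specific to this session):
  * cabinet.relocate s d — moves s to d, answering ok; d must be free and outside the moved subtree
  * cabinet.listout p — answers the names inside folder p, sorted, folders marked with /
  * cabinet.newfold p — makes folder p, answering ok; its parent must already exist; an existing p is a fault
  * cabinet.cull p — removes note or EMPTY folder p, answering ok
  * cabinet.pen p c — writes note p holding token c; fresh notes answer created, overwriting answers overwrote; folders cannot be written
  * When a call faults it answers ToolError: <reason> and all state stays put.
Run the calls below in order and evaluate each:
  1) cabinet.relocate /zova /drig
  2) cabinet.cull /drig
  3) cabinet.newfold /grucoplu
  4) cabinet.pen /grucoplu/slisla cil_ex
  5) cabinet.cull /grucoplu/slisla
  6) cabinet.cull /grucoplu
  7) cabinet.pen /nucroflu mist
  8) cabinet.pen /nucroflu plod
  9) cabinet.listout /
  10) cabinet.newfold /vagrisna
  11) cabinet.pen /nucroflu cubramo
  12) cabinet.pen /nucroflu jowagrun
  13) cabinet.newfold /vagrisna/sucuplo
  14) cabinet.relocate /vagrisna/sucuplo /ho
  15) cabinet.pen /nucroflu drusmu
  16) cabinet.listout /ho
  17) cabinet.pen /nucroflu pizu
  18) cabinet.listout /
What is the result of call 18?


Answer: [ho/, nucroflu, vagrisna/]

Derivation:
I call cabinet.relocate using /zova, /drig, and see ok.
I use cabinet.cull using /drig, → ok.
Calling cabinet.newfold using /grucoplu, → ok.
Now I run cabinet.pen using /grucoplu/slisla, cil_ex, and see created.
Now I run cabinet.cull using /grucoplu/slisla, and see ok.
Invoking cabinet.cull using /grucoplu, — result: ok.
Using cabinet.pen using /nucroflu, mist, which returns created.
Next I call cabinet.pen using /nucroflu, plod, which returns overwrote.
Calling cabinet.listout using /, and observe [nucroflu].
Using cabinet.newfold using /vagrisna, → ok.
Calling cabinet.pen using /nucroflu, cubramo, → overwrote.
Now I run cabinet.pen using /nucroflu, jowagrun, and see overwrote.
Using cabinet.newfold using /vagrisna/sucuplo, → ok.
Invoking cabinet.relocate using /vagrisna/sucuplo, /ho, and observe ok.
I invoke cabinet.pen using /nucroflu, drusmu, and see overwrote.
I invoke cabinet.listout using /ho: [].
I run cabinet.pen using /nucroflu, pizu: overwrote.
I try cabinet.listout using /, and observe [ho/, nucroflu, vagrisna/].
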